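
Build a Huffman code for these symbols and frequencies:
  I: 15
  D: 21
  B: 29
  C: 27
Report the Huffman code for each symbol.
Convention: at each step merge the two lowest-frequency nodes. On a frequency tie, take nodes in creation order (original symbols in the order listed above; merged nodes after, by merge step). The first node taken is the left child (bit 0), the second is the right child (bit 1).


Huffman tree construction:
Step 1: Merge I(15) + D(21) = 36
Step 2: Merge C(27) + B(29) = 56
Step 3: Merge (I+D)(36) + (C+B)(56) = 92
Read each symbol's code off the tree from the root (left child = 0, right child = 1).

Codes:
  I: 00 (length 2)
  D: 01 (length 2)
  B: 11 (length 2)
  C: 10 (length 2)
Average code length: 184/92 = 2.0000 bits/symbol


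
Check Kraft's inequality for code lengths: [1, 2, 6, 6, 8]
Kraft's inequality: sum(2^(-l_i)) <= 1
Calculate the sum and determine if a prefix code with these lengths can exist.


Sum = 2^(-1) + 2^(-2) + 2^(-6) + 2^(-6) + 2^(-8)
    = 0.5 + 0.25 + 0.015625 + 0.015625 + 0.00390625
    = 201/256 = 0.78515625
Since 0.78515625 <= 1, Kraft's inequality IS satisfied.
A prefix code with these lengths CAN exist.

Kraft sum = 0.78515625. Satisfied.


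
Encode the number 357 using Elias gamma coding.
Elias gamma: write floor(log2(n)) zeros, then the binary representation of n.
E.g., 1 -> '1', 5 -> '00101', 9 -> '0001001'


num_bits = floor(log2(357)) + 1 = 9
leading_zeros = num_bits - 1 = 8
binary(357) = 101100101

Elias gamma(357) = '00000000' + '101100101' = 00000000101100101 (17 bits)


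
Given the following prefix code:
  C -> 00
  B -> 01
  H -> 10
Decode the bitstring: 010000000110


Decoding step by step:
Bits 01 -> B
Bits 00 -> C
Bits 00 -> C
Bits 00 -> C
Bits 01 -> B
Bits 10 -> H


Decoded message: BCCCBH


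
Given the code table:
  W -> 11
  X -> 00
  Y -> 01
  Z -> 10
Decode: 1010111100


Decoding:
10 -> Z
10 -> Z
11 -> W
11 -> W
00 -> X


Result: ZZWWX


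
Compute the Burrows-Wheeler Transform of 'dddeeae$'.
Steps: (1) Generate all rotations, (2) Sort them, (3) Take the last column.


Rotations (sorted):
  0: $dddeeae -> last char: e
  1: ae$dddee -> last char: e
  2: dddeeae$ -> last char: $
  3: ddeeae$d -> last char: d
  4: deeae$dd -> last char: d
  5: e$dddeea -> last char: a
  6: eae$ddde -> last char: e
  7: eeae$ddd -> last char: d


BWT = ee$ddaed


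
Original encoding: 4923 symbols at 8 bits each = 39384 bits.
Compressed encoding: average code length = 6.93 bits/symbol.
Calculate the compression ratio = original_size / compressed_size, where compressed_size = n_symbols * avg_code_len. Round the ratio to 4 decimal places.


original_size = n_symbols * orig_bits = 4923 * 8 = 39384 bits
compressed_size = n_symbols * avg_code_len = 4923 * 6.93 = 34116.39 bits
ratio = original_size / compressed_size = 39384 / 34116.39 = 1.1544

Compression ratio = 1.1544


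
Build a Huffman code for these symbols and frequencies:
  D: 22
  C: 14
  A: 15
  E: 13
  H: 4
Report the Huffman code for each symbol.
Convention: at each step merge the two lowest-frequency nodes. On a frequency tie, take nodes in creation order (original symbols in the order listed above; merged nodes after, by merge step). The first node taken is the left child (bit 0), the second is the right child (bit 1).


Huffman tree construction:
Step 1: Merge H(4) + E(13) = 17
Step 2: Merge C(14) + A(15) = 29
Step 3: Merge (H+E)(17) + D(22) = 39
Step 4: Merge (C+A)(29) + ((H+E)+D)(39) = 68
Read each symbol's code off the tree from the root (left child = 0, right child = 1).

Codes:
  D: 11 (length 2)
  C: 00 (length 2)
  A: 01 (length 2)
  E: 101 (length 3)
  H: 100 (length 3)
Average code length: 153/68 = 2.2500 bits/symbol


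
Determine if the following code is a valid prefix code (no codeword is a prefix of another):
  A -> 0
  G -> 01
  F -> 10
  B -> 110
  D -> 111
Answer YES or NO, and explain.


Checking each pair (does one codeword prefix another?):
  A='0' vs G='01': prefix -- VIOLATION

NO -- this is NOT a valid prefix code. A (0) is a prefix of G (01).


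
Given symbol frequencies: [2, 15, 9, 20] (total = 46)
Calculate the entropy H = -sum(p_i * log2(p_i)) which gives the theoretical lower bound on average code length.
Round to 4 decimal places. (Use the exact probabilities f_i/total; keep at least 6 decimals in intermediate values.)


Per-symbol terms -p_i * log2(p_i) with p_i = f_i/46:
  p = 2/46 = 0.043478: log2(p) = -4.523562, -p*log2(p) = 0.196677
  p = 15/46 = 0.326087: log2(p) = -1.616671, -p*log2(p) = 0.527175
  p = 9/46 = 0.195652: log2(p) = -2.353637, -p*log2(p) = 0.460494
  p = 20/46 = 0.434783: log2(p) = -1.201634, -p*log2(p) = 0.522450
H = 0.196677 + 0.527175 + 0.460494 + 0.522450 = 1.706796

H = 1.7068 bits/symbol


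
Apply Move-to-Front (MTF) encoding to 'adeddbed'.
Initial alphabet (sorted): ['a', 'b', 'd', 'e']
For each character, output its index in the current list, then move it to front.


MTF encoding:
'a': index 0 in ['a', 'b', 'd', 'e'] -> ['a', 'b', 'd', 'e']
'd': index 2 in ['a', 'b', 'd', 'e'] -> ['d', 'a', 'b', 'e']
'e': index 3 in ['d', 'a', 'b', 'e'] -> ['e', 'd', 'a', 'b']
'd': index 1 in ['e', 'd', 'a', 'b'] -> ['d', 'e', 'a', 'b']
'd': index 0 in ['d', 'e', 'a', 'b'] -> ['d', 'e', 'a', 'b']
'b': index 3 in ['d', 'e', 'a', 'b'] -> ['b', 'd', 'e', 'a']
'e': index 2 in ['b', 'd', 'e', 'a'] -> ['e', 'b', 'd', 'a']
'd': index 2 in ['e', 'b', 'd', 'a'] -> ['d', 'e', 'b', 'a']


Output: [0, 2, 3, 1, 0, 3, 2, 2]


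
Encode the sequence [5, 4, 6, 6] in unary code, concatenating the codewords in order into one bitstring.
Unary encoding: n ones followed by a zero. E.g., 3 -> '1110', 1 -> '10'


Encode each number as n ones followed by a terminating 0:
  5 -> 111110 (6 bits)
  4 -> 11110 (5 bits)
  6 -> 1111110 (7 bits)
  6 -> 1111110 (7 bits)
Total length = 6 + 5 + 7 + 7 = 25 bits.

Unary([5, 4, 6, 6]) = 1111101111011111101111110 (25 bits)


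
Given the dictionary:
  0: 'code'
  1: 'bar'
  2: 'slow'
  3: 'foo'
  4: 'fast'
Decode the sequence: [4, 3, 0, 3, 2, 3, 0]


Look up each index in the dictionary:
  4 -> 'fast'
  3 -> 'foo'
  0 -> 'code'
  3 -> 'foo'
  2 -> 'slow'
  3 -> 'foo'
  0 -> 'code'

Decoded: "fast foo code foo slow foo code"


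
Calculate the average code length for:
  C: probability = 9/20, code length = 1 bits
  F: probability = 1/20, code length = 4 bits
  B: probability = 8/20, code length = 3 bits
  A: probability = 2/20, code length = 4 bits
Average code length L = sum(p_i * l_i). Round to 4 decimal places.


Weighted contributions p_i * l_i:
  C: (9/20) * 1 = 9/20
  F: (1/20) * 4 = 4/20
  B: (8/20) * 3 = 24/20
  A: (2/20) * 4 = 8/20
Sum = (9 + 4 + 24 + 8)/20 = 45/20

L = 45/20 = 2.2500 bits/symbol


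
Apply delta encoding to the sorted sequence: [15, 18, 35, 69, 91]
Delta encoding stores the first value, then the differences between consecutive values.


First value: 15
Deltas:
  18 - 15 = 3
  35 - 18 = 17
  69 - 35 = 34
  91 - 69 = 22


Delta encoded: [15, 3, 17, 34, 22]


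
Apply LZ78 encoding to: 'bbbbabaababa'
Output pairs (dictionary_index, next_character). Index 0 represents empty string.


LZ78 encoding steps:
Dictionary: {0: ''}
Step 1: w='' (idx 0), next='b' -> output (0, 'b'), add 'b' as idx 1
Step 2: w='b' (idx 1), next='b' -> output (1, 'b'), add 'bb' as idx 2
Step 3: w='b' (idx 1), next='a' -> output (1, 'a'), add 'ba' as idx 3
Step 4: w='ba' (idx 3), next='a' -> output (3, 'a'), add 'baa' as idx 4
Step 5: w='ba' (idx 3), next='b' -> output (3, 'b'), add 'bab' as idx 5
Step 6: w='' (idx 0), next='a' -> output (0, 'a'), add 'a' as idx 6


Encoded: [(0, 'b'), (1, 'b'), (1, 'a'), (3, 'a'), (3, 'b'), (0, 'a')]


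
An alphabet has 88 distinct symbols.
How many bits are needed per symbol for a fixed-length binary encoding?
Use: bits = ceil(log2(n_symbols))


log2(88) = 6.4594
Bracket: 2^6 = 64 < 88 <= 2^7 = 128
So ceil(log2(88)) = 7

bits = ceil(log2(88)) = ceil(6.4594) = 7 bits


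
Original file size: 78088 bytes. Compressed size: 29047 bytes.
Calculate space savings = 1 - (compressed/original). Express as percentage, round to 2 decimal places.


ratio = compressed/original = 29047/78088 = 0.371978
savings = 1 - ratio = 1 - 0.371978 = 0.628022
as a percentage: 0.628022 * 100 = 62.8%

Space savings = 1 - 29047/78088 = 62.8%


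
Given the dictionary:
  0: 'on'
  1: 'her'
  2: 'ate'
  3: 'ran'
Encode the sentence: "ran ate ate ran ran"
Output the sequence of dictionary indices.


Look up each word in the dictionary:
  'ran' -> 3
  'ate' -> 2
  'ate' -> 2
  'ran' -> 3
  'ran' -> 3

Encoded: [3, 2, 2, 3, 3]


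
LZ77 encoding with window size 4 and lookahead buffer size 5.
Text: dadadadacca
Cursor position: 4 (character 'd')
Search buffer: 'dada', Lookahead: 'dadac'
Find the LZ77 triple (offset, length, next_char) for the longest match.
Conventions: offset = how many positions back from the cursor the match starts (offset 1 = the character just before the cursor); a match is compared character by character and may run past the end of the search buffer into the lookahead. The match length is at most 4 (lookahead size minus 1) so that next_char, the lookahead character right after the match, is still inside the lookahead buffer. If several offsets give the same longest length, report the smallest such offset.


Try each offset into the search buffer:
  offset=1 (pos 3, char 'a'): match length 0
  offset=2 (pos 2, char 'd'): match length 4
  offset=3 (pos 1, char 'a'): match length 0
  offset=4 (pos 0, char 'd'): match length 4
Longest match has length 4, found at offsets 2, 4; take the smallest, offset 2.
next_char = character at position 4 + 4 = 8 -> 'c'

Best match: offset=2, length=4 (matching 'dada' starting at position 2)
LZ77 triple: (2, 4, 'c')


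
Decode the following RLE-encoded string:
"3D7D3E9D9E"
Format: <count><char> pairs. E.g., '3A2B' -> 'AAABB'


Expanding each <count><char> pair:
  3D -> 'DDD'
  7D -> 'DDDDDDD'
  3E -> 'EEE'
  9D -> 'DDDDDDDDD'
  9E -> 'EEEEEEEEE'

Decoded = DDDDDDDDDDEEEDDDDDDDDDEEEEEEEEE


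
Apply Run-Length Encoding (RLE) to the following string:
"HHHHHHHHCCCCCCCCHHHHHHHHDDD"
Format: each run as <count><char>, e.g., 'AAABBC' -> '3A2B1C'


Scanning runs left to right:
  i=0: run of 'H' x 8 -> '8H'
  i=8: run of 'C' x 8 -> '8C'
  i=16: run of 'H' x 8 -> '8H'
  i=24: run of 'D' x 3 -> '3D'

RLE = 8H8C8H3D


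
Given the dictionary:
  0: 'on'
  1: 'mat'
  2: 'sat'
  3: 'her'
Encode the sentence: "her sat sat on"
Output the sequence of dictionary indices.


Look up each word in the dictionary:
  'her' -> 3
  'sat' -> 2
  'sat' -> 2
  'on' -> 0

Encoded: [3, 2, 2, 0]


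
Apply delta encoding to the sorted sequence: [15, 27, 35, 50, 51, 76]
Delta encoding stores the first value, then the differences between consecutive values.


First value: 15
Deltas:
  27 - 15 = 12
  35 - 27 = 8
  50 - 35 = 15
  51 - 50 = 1
  76 - 51 = 25


Delta encoded: [15, 12, 8, 15, 1, 25]


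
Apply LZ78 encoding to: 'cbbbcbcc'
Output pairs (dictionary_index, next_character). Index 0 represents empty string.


LZ78 encoding steps:
Dictionary: {0: ''}
Step 1: w='' (idx 0), next='c' -> output (0, 'c'), add 'c' as idx 1
Step 2: w='' (idx 0), next='b' -> output (0, 'b'), add 'b' as idx 2
Step 3: w='b' (idx 2), next='b' -> output (2, 'b'), add 'bb' as idx 3
Step 4: w='c' (idx 1), next='b' -> output (1, 'b'), add 'cb' as idx 4
Step 5: w='c' (idx 1), next='c' -> output (1, 'c'), add 'cc' as idx 5


Encoded: [(0, 'c'), (0, 'b'), (2, 'b'), (1, 'b'), (1, 'c')]


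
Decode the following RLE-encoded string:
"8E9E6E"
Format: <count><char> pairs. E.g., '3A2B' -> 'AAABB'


Expanding each <count><char> pair:
  8E -> 'EEEEEEEE'
  9E -> 'EEEEEEEEE'
  6E -> 'EEEEEE'

Decoded = EEEEEEEEEEEEEEEEEEEEEEE


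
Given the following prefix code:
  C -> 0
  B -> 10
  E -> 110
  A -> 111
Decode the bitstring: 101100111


Decoding step by step:
Bits 10 -> B
Bits 110 -> E
Bits 0 -> C
Bits 111 -> A


Decoded message: BECA


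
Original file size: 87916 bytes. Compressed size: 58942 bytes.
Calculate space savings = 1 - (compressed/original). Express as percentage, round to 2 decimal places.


ratio = compressed/original = 58942/87916 = 0.670435
savings = 1 - ratio = 1 - 0.670435 = 0.329565
as a percentage: 0.329565 * 100 = 32.96%

Space savings = 1 - 58942/87916 = 32.96%


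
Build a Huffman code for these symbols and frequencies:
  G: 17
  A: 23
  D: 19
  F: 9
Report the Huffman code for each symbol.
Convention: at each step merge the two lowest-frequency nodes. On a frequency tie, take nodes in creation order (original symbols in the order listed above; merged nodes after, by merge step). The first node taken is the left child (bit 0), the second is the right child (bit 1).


Huffman tree construction:
Step 1: Merge F(9) + G(17) = 26
Step 2: Merge D(19) + A(23) = 42
Step 3: Merge (F+G)(26) + (D+A)(42) = 68
Read each symbol's code off the tree from the root (left child = 0, right child = 1).

Codes:
  G: 01 (length 2)
  A: 11 (length 2)
  D: 10 (length 2)
  F: 00 (length 2)
Average code length: 136/68 = 2.0000 bits/symbol


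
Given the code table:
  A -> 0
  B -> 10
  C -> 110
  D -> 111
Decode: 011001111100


Decoding:
0 -> A
110 -> C
0 -> A
111 -> D
110 -> C
0 -> A


Result: ACADCA


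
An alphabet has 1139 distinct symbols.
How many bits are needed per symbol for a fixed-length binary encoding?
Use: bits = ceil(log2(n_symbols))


log2(1139) = 10.1536
Bracket: 2^10 = 1024 < 1139 <= 2^11 = 2048
So ceil(log2(1139)) = 11

bits = ceil(log2(1139)) = ceil(10.1536) = 11 bits


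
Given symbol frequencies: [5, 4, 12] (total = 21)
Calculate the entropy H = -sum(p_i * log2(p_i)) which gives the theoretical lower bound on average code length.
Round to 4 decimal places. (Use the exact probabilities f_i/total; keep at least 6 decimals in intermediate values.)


Per-symbol terms -p_i * log2(p_i) with p_i = f_i/21:
  p = 5/21 = 0.238095: log2(p) = -2.070389, -p*log2(p) = 0.492950
  p = 4/21 = 0.190476: log2(p) = -2.392317, -p*log2(p) = 0.455680
  p = 12/21 = 0.571429: log2(p) = -0.807355, -p*log2(p) = 0.461346
H = 0.492950 + 0.455680 + 0.461346 = 1.409976

H = 1.41 bits/symbol


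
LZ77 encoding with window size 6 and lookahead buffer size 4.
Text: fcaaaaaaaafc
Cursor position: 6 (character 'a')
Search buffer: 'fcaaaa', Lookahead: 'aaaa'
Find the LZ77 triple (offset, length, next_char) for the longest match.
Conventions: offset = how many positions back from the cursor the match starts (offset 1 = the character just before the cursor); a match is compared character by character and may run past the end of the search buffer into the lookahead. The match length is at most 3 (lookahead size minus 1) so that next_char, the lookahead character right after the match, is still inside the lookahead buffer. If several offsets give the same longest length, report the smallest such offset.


Try each offset into the search buffer:
  offset=1 (pos 5, char 'a'): match length 3
  offset=2 (pos 4, char 'a'): match length 3
  offset=3 (pos 3, char 'a'): match length 3
  offset=4 (pos 2, char 'a'): match length 3
  offset=5 (pos 1, char 'c'): match length 0
  offset=6 (pos 0, char 'f'): match length 0
Longest match has length 3, found at offsets 1, 2, 3, 4; take the smallest, offset 1.
next_char = character at position 6 + 3 = 9 -> 'a'

Best match: offset=1, length=3 (matching 'aaa' starting at position 5)
LZ77 triple: (1, 3, 'a')


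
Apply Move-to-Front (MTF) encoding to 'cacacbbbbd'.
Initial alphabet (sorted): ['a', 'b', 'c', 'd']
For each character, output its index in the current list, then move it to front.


MTF encoding:
'c': index 2 in ['a', 'b', 'c', 'd'] -> ['c', 'a', 'b', 'd']
'a': index 1 in ['c', 'a', 'b', 'd'] -> ['a', 'c', 'b', 'd']
'c': index 1 in ['a', 'c', 'b', 'd'] -> ['c', 'a', 'b', 'd']
'a': index 1 in ['c', 'a', 'b', 'd'] -> ['a', 'c', 'b', 'd']
'c': index 1 in ['a', 'c', 'b', 'd'] -> ['c', 'a', 'b', 'd']
'b': index 2 in ['c', 'a', 'b', 'd'] -> ['b', 'c', 'a', 'd']
'b': index 0 in ['b', 'c', 'a', 'd'] -> ['b', 'c', 'a', 'd']
'b': index 0 in ['b', 'c', 'a', 'd'] -> ['b', 'c', 'a', 'd']
'b': index 0 in ['b', 'c', 'a', 'd'] -> ['b', 'c', 'a', 'd']
'd': index 3 in ['b', 'c', 'a', 'd'] -> ['d', 'b', 'c', 'a']


Output: [2, 1, 1, 1, 1, 2, 0, 0, 0, 3]


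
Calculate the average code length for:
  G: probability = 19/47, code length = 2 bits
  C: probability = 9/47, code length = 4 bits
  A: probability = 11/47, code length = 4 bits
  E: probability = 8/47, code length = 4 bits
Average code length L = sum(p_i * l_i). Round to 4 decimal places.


Weighted contributions p_i * l_i:
  G: (19/47) * 2 = 38/47
  C: (9/47) * 4 = 36/47
  A: (11/47) * 4 = 44/47
  E: (8/47) * 4 = 32/47
Sum = (38 + 36 + 44 + 32)/47 = 150/47

L = 150/47 = 3.1915 bits/symbol


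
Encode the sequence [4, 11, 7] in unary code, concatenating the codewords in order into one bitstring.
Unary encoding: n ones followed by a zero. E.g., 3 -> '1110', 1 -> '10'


Encode each number as n ones followed by a terminating 0:
  4 -> 11110 (5 bits)
  11 -> 111111111110 (12 bits)
  7 -> 11111110 (8 bits)
Total length = 5 + 12 + 8 = 25 bits.

Unary([4, 11, 7]) = 1111011111111111011111110 (25 bits)


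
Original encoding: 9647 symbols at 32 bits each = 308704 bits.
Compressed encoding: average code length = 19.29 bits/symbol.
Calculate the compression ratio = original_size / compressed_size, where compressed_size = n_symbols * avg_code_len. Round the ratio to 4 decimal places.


original_size = n_symbols * orig_bits = 9647 * 32 = 308704 bits
compressed_size = n_symbols * avg_code_len = 9647 * 19.29 = 186090.63 bits
ratio = original_size / compressed_size = 308704 / 186090.63 = 1.6589

Compression ratio = 1.6589


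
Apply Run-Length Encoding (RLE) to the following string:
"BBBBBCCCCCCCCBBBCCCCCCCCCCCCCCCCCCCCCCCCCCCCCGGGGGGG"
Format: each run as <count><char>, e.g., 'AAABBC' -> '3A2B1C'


Scanning runs left to right:
  i=0: run of 'B' x 5 -> '5B'
  i=5: run of 'C' x 8 -> '8C'
  i=13: run of 'B' x 3 -> '3B'
  i=16: run of 'C' x 29 -> '29C'
  i=45: run of 'G' x 7 -> '7G'

RLE = 5B8C3B29C7G


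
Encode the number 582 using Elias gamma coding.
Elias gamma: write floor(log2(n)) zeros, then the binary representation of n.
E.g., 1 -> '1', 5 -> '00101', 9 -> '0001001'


num_bits = floor(log2(582)) + 1 = 10
leading_zeros = num_bits - 1 = 9
binary(582) = 1001000110

Elias gamma(582) = '000000000' + '1001000110' = 0000000001001000110 (19 bits)


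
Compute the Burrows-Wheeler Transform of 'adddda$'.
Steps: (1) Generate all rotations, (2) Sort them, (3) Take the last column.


Rotations (sorted):
  0: $adddda -> last char: a
  1: a$adddd -> last char: d
  2: adddda$ -> last char: $
  3: da$addd -> last char: d
  4: dda$add -> last char: d
  5: ddda$ad -> last char: d
  6: dddda$a -> last char: a


BWT = ad$ddda


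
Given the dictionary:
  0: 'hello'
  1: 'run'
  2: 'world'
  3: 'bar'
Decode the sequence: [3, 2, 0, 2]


Look up each index in the dictionary:
  3 -> 'bar'
  2 -> 'world'
  0 -> 'hello'
  2 -> 'world'

Decoded: "bar world hello world"


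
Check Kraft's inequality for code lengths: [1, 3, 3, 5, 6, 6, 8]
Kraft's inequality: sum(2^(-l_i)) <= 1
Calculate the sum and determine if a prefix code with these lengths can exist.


Sum = 2^(-1) + 2^(-3) + 2^(-3) + 2^(-5) + 2^(-6) + 2^(-6) + 2^(-8)
    = 0.5 + 0.125 + 0.125 + 0.03125 + 0.015625 + 0.015625 + 0.00390625
    = 209/256 = 0.81640625
Since 0.81640625 <= 1, Kraft's inequality IS satisfied.
A prefix code with these lengths CAN exist.

Kraft sum = 0.81640625. Satisfied.


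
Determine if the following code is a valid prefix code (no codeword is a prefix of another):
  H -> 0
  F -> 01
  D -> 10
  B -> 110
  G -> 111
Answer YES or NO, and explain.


Checking each pair (does one codeword prefix another?):
  H='0' vs F='01': prefix -- VIOLATION

NO -- this is NOT a valid prefix code. H (0) is a prefix of F (01).


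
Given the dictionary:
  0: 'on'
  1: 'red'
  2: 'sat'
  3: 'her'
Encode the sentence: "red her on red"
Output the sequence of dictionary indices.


Look up each word in the dictionary:
  'red' -> 1
  'her' -> 3
  'on' -> 0
  'red' -> 1

Encoded: [1, 3, 0, 1]


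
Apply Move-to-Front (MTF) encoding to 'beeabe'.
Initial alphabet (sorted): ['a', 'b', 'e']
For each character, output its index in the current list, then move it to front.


MTF encoding:
'b': index 1 in ['a', 'b', 'e'] -> ['b', 'a', 'e']
'e': index 2 in ['b', 'a', 'e'] -> ['e', 'b', 'a']
'e': index 0 in ['e', 'b', 'a'] -> ['e', 'b', 'a']
'a': index 2 in ['e', 'b', 'a'] -> ['a', 'e', 'b']
'b': index 2 in ['a', 'e', 'b'] -> ['b', 'a', 'e']
'e': index 2 in ['b', 'a', 'e'] -> ['e', 'b', 'a']


Output: [1, 2, 0, 2, 2, 2]


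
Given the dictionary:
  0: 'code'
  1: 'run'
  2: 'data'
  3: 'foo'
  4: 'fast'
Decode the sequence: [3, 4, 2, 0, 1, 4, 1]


Look up each index in the dictionary:
  3 -> 'foo'
  4 -> 'fast'
  2 -> 'data'
  0 -> 'code'
  1 -> 'run'
  4 -> 'fast'
  1 -> 'run'

Decoded: "foo fast data code run fast run"


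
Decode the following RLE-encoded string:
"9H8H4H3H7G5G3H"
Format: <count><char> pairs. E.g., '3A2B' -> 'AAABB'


Expanding each <count><char> pair:
  9H -> 'HHHHHHHHH'
  8H -> 'HHHHHHHH'
  4H -> 'HHHH'
  3H -> 'HHH'
  7G -> 'GGGGGGG'
  5G -> 'GGGGG'
  3H -> 'HHH'

Decoded = HHHHHHHHHHHHHHHHHHHHHHHHGGGGGGGGGGGGHHH


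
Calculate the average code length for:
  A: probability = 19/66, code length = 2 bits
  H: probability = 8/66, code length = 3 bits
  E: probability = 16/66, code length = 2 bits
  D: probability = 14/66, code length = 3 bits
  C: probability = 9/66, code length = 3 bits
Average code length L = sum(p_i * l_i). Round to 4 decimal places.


Weighted contributions p_i * l_i:
  A: (19/66) * 2 = 38/66
  H: (8/66) * 3 = 24/66
  E: (16/66) * 2 = 32/66
  D: (14/66) * 3 = 42/66
  C: (9/66) * 3 = 27/66
Sum = (38 + 24 + 32 + 42 + 27)/66 = 163/66

L = 163/66 = 2.4697 bits/symbol


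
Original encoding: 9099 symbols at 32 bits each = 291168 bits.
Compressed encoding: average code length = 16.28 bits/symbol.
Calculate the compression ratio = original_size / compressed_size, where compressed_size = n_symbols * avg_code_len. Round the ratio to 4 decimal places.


original_size = n_symbols * orig_bits = 9099 * 32 = 291168 bits
compressed_size = n_symbols * avg_code_len = 9099 * 16.28 = 148131.72 bits
ratio = original_size / compressed_size = 291168 / 148131.72 = 1.9656

Compression ratio = 1.9656


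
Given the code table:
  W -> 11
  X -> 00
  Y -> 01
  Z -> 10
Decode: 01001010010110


Decoding:
01 -> Y
00 -> X
10 -> Z
10 -> Z
01 -> Y
01 -> Y
10 -> Z


Result: YXZZYYZ


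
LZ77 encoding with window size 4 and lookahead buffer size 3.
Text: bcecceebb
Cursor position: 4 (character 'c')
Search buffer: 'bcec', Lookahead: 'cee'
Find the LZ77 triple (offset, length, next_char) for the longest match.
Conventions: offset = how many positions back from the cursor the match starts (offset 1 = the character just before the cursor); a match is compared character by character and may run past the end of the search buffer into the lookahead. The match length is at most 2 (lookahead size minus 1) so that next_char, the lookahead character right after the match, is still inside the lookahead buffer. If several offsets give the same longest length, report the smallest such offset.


Try each offset into the search buffer:
  offset=1 (pos 3, char 'c'): match length 1
  offset=2 (pos 2, char 'e'): match length 0
  offset=3 (pos 1, char 'c'): match length 2
  offset=4 (pos 0, char 'b'): match length 0
Longest match has length 2 at offset 3.
next_char = character at position 4 + 2 = 6 -> 'e'

Best match: offset=3, length=2 (matching 'ce' starting at position 1)
LZ77 triple: (3, 2, 'e')


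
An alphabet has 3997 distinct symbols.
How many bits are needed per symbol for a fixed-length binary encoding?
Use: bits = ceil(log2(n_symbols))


log2(3997) = 11.9647
Bracket: 2^11 = 2048 < 3997 <= 2^12 = 4096
So ceil(log2(3997)) = 12

bits = ceil(log2(3997)) = ceil(11.9647) = 12 bits


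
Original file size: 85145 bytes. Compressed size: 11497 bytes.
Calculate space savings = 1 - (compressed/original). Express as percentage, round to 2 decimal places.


ratio = compressed/original = 11497/85145 = 0.135028
savings = 1 - ratio = 1 - 0.135028 = 0.864972
as a percentage: 0.864972 * 100 = 86.5%

Space savings = 1 - 11497/85145 = 86.5%


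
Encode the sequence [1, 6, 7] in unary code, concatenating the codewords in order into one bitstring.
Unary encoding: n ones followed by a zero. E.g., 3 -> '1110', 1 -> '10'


Encode each number as n ones followed by a terminating 0:
  1 -> 10 (2 bits)
  6 -> 1111110 (7 bits)
  7 -> 11111110 (8 bits)
Total length = 2 + 7 + 8 = 17 bits.

Unary([1, 6, 7]) = 10111111011111110 (17 bits)


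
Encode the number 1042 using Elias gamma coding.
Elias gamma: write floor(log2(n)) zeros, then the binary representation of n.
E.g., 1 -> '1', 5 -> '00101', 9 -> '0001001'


num_bits = floor(log2(1042)) + 1 = 11
leading_zeros = num_bits - 1 = 10
binary(1042) = 10000010010

Elias gamma(1042) = '0000000000' + '10000010010' = 000000000010000010010 (21 bits)


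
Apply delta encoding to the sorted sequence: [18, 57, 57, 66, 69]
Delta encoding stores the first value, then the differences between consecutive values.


First value: 18
Deltas:
  57 - 18 = 39
  57 - 57 = 0
  66 - 57 = 9
  69 - 66 = 3


Delta encoded: [18, 39, 0, 9, 3]


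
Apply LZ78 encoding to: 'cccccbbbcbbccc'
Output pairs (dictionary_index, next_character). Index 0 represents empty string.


LZ78 encoding steps:
Dictionary: {0: ''}
Step 1: w='' (idx 0), next='c' -> output (0, 'c'), add 'c' as idx 1
Step 2: w='c' (idx 1), next='c' -> output (1, 'c'), add 'cc' as idx 2
Step 3: w='cc' (idx 2), next='b' -> output (2, 'b'), add 'ccb' as idx 3
Step 4: w='' (idx 0), next='b' -> output (0, 'b'), add 'b' as idx 4
Step 5: w='b' (idx 4), next='c' -> output (4, 'c'), add 'bc' as idx 5
Step 6: w='b' (idx 4), next='b' -> output (4, 'b'), add 'bb' as idx 6
Step 7: w='cc' (idx 2), next='c' -> output (2, 'c'), add 'ccc' as idx 7


Encoded: [(0, 'c'), (1, 'c'), (2, 'b'), (0, 'b'), (4, 'c'), (4, 'b'), (2, 'c')]


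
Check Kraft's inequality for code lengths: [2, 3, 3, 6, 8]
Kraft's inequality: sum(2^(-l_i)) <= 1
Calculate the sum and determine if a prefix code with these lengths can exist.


Sum = 2^(-2) + 2^(-3) + 2^(-3) + 2^(-6) + 2^(-8)
    = 0.25 + 0.125 + 0.125 + 0.015625 + 0.00390625
    = 133/256 = 0.51953125
Since 0.51953125 <= 1, Kraft's inequality IS satisfied.
A prefix code with these lengths CAN exist.

Kraft sum = 0.51953125. Satisfied.


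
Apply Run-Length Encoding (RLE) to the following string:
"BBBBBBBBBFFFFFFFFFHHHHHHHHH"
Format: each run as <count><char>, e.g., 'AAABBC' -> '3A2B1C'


Scanning runs left to right:
  i=0: run of 'B' x 9 -> '9B'
  i=9: run of 'F' x 9 -> '9F'
  i=18: run of 'H' x 9 -> '9H'

RLE = 9B9F9H


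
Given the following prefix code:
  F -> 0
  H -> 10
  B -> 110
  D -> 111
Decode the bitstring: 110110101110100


Decoding step by step:
Bits 110 -> B
Bits 110 -> B
Bits 10 -> H
Bits 111 -> D
Bits 0 -> F
Bits 10 -> H
Bits 0 -> F


Decoded message: BBHDFHF


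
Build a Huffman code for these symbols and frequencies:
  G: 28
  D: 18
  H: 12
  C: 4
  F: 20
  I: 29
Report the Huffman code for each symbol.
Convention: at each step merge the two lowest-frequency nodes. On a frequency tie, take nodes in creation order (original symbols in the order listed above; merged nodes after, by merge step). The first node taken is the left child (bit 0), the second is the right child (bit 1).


Huffman tree construction:
Step 1: Merge C(4) + H(12) = 16
Step 2: Merge (C+H)(16) + D(18) = 34
Step 3: Merge F(20) + G(28) = 48
Step 4: Merge I(29) + ((C+H)+D)(34) = 63
Step 5: Merge (F+G)(48) + (I+((C+H)+D))(63) = 111
Read each symbol's code off the tree from the root (left child = 0, right child = 1).

Codes:
  G: 01 (length 2)
  D: 111 (length 3)
  H: 1101 (length 4)
  C: 1100 (length 4)
  F: 00 (length 2)
  I: 10 (length 2)
Average code length: 272/111 = 2.4505 bits/symbol


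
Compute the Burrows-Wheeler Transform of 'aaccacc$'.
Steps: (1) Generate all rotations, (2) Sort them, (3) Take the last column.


Rotations (sorted):
  0: $aaccacc -> last char: c
  1: aaccacc$ -> last char: $
  2: acc$aacc -> last char: c
  3: accacc$a -> last char: a
  4: c$aaccac -> last char: c
  5: cacc$aac -> last char: c
  6: cc$aacca -> last char: a
  7: ccacc$aa -> last char: a


BWT = c$caccaa


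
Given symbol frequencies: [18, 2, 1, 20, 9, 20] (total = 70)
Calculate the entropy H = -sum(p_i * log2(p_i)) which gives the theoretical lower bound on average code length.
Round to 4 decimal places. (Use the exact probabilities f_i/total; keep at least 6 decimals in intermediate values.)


Per-symbol terms -p_i * log2(p_i) with p_i = f_i/70:
  p = 18/70 = 0.257143: log2(p) = -1.959358, -p*log2(p) = 0.503835
  p = 2/70 = 0.028571: log2(p) = -5.129283, -p*log2(p) = 0.146551
  p = 1/70 = 0.014286: log2(p) = -6.129283, -p*log2(p) = 0.087561
  p = 20/70 = 0.285714: log2(p) = -1.807355, -p*log2(p) = 0.516387
  p = 9/70 = 0.128571: log2(p) = -2.959358, -p*log2(p) = 0.380489
  p = 20/70 = 0.285714: log2(p) = -1.807355, -p*log2(p) = 0.516387
H = 0.503835 + 0.146551 + 0.087561 + 0.516387 + 0.380489 + 0.516387 = 2.151210

H = 2.1512 bits/symbol


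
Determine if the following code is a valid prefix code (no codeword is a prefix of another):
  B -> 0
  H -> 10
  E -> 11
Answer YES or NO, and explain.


Checking each pair (does one codeword prefix another?):
  B='0' vs H='10': no prefix
  B='0' vs E='11': no prefix
  H='10' vs B='0': no prefix
  H='10' vs E='11': no prefix
  E='11' vs B='0': no prefix
  E='11' vs H='10': no prefix
No violation found over all pairs.

YES -- this is a valid prefix code. No codeword is a prefix of any other codeword.


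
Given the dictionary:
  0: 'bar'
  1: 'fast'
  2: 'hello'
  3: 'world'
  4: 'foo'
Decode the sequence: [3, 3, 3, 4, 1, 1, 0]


Look up each index in the dictionary:
  3 -> 'world'
  3 -> 'world'
  3 -> 'world'
  4 -> 'foo'
  1 -> 'fast'
  1 -> 'fast'
  0 -> 'bar'

Decoded: "world world world foo fast fast bar"


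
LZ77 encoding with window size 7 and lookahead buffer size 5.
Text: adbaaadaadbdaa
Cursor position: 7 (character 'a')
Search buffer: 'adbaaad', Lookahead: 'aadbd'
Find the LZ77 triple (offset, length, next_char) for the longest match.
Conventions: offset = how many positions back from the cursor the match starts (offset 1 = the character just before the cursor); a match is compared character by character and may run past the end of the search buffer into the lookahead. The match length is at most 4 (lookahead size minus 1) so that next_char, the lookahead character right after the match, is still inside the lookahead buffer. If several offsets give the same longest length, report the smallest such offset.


Try each offset into the search buffer:
  offset=1 (pos 6, char 'd'): match length 0
  offset=2 (pos 5, char 'a'): match length 1
  offset=3 (pos 4, char 'a'): match length 3
  offset=4 (pos 3, char 'a'): match length 2
  offset=5 (pos 2, char 'b'): match length 0
  offset=6 (pos 1, char 'd'): match length 0
  offset=7 (pos 0, char 'a'): match length 1
Longest match has length 3 at offset 3.
next_char = character at position 7 + 3 = 10 -> 'b'

Best match: offset=3, length=3 (matching 'aad' starting at position 4)
LZ77 triple: (3, 3, 'b')


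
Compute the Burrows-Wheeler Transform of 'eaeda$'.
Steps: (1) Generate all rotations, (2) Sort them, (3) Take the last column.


Rotations (sorted):
  0: $eaeda -> last char: a
  1: a$eaed -> last char: d
  2: aeda$e -> last char: e
  3: da$eae -> last char: e
  4: eaeda$ -> last char: $
  5: eda$ea -> last char: a


BWT = adee$a


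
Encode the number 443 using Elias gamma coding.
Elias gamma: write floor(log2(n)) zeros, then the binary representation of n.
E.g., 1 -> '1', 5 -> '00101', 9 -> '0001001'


num_bits = floor(log2(443)) + 1 = 9
leading_zeros = num_bits - 1 = 8
binary(443) = 110111011

Elias gamma(443) = '00000000' + '110111011' = 00000000110111011 (17 bits)


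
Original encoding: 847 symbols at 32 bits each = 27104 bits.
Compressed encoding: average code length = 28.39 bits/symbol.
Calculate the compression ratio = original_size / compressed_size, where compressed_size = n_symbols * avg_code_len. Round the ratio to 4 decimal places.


original_size = n_symbols * orig_bits = 847 * 32 = 27104 bits
compressed_size = n_symbols * avg_code_len = 847 * 28.39 = 24046.33 bits
ratio = original_size / compressed_size = 27104 / 24046.33 = 1.1272

Compression ratio = 1.1272


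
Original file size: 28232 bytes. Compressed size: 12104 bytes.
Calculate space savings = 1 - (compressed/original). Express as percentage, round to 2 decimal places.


ratio = compressed/original = 12104/28232 = 0.428733
savings = 1 - ratio = 1 - 0.428733 = 0.571267
as a percentage: 0.571267 * 100 = 57.13%

Space savings = 1 - 12104/28232 = 57.13%


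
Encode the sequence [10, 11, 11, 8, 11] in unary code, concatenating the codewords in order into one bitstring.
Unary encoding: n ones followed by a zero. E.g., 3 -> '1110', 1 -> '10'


Encode each number as n ones followed by a terminating 0:
  10 -> 11111111110 (11 bits)
  11 -> 111111111110 (12 bits)
  11 -> 111111111110 (12 bits)
  8 -> 111111110 (9 bits)
  11 -> 111111111110 (12 bits)
Total length = 11 + 12 + 12 + 9 + 12 = 56 bits.

Unary([10, 11, 11, 8, 11]) = 11111111110111111111110111111111110111111110111111111110 (56 bits)


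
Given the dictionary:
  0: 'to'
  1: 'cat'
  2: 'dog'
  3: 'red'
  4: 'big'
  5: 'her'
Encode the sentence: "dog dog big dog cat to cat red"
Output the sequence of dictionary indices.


Look up each word in the dictionary:
  'dog' -> 2
  'dog' -> 2
  'big' -> 4
  'dog' -> 2
  'cat' -> 1
  'to' -> 0
  'cat' -> 1
  'red' -> 3

Encoded: [2, 2, 4, 2, 1, 0, 1, 3]


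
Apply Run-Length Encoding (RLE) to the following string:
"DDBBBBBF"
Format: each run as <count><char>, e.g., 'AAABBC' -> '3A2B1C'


Scanning runs left to right:
  i=0: run of 'D' x 2 -> '2D'
  i=2: run of 'B' x 5 -> '5B'
  i=7: run of 'F' x 1 -> '1F'

RLE = 2D5B1F


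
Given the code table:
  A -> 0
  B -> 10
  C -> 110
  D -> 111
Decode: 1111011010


Decoding:
111 -> D
10 -> B
110 -> C
10 -> B


Result: DBCB


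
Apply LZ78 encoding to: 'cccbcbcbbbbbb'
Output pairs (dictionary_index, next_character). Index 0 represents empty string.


LZ78 encoding steps:
Dictionary: {0: ''}
Step 1: w='' (idx 0), next='c' -> output (0, 'c'), add 'c' as idx 1
Step 2: w='c' (idx 1), next='c' -> output (1, 'c'), add 'cc' as idx 2
Step 3: w='' (idx 0), next='b' -> output (0, 'b'), add 'b' as idx 3
Step 4: w='c' (idx 1), next='b' -> output (1, 'b'), add 'cb' as idx 4
Step 5: w='cb' (idx 4), next='b' -> output (4, 'b'), add 'cbb' as idx 5
Step 6: w='b' (idx 3), next='b' -> output (3, 'b'), add 'bb' as idx 6
Step 7: w='bb' (idx 6), end of input -> output (6, '')


Encoded: [(0, 'c'), (1, 'c'), (0, 'b'), (1, 'b'), (4, 'b'), (3, 'b'), (6, '')]


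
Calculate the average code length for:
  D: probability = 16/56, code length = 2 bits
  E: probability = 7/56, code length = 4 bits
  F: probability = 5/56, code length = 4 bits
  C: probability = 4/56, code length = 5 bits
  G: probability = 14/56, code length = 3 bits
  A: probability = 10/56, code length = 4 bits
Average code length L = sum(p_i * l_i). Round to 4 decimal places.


Weighted contributions p_i * l_i:
  D: (16/56) * 2 = 32/56
  E: (7/56) * 4 = 28/56
  F: (5/56) * 4 = 20/56
  C: (4/56) * 5 = 20/56
  G: (14/56) * 3 = 42/56
  A: (10/56) * 4 = 40/56
Sum = (32 + 28 + 20 + 20 + 42 + 40)/56 = 182/56

L = 182/56 = 3.2500 bits/symbol


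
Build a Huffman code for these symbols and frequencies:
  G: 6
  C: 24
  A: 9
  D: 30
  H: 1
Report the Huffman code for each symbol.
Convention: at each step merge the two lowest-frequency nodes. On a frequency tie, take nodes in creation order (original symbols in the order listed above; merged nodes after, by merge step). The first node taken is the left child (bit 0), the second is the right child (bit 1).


Huffman tree construction:
Step 1: Merge H(1) + G(6) = 7
Step 2: Merge (H+G)(7) + A(9) = 16
Step 3: Merge ((H+G)+A)(16) + C(24) = 40
Step 4: Merge D(30) + (((H+G)+A)+C)(40) = 70
Read each symbol's code off the tree from the root (left child = 0, right child = 1).

Codes:
  G: 1001 (length 4)
  C: 11 (length 2)
  A: 101 (length 3)
  D: 0 (length 1)
  H: 1000 (length 4)
Average code length: 133/70 = 1.9000 bits/symbol


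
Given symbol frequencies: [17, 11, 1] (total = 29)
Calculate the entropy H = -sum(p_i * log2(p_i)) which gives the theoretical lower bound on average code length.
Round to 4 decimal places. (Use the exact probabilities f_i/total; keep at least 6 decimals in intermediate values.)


Per-symbol terms -p_i * log2(p_i) with p_i = f_i/29:
  p = 17/29 = 0.586207: log2(p) = -0.770518, -p*log2(p) = 0.451683
  p = 11/29 = 0.379310: log2(p) = -1.398549, -p*log2(p) = 0.530484
  p = 1/29 = 0.034483: log2(p) = -4.857981, -p*log2(p) = 0.167517
H = 0.451683 + 0.530484 + 0.167517 = 1.149684

H = 1.1497 bits/symbol


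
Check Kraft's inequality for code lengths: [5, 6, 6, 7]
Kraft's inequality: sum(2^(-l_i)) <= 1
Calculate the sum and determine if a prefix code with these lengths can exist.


Sum = 2^(-5) + 2^(-6) + 2^(-6) + 2^(-7)
    = 0.03125 + 0.015625 + 0.015625 + 0.0078125
    = 9/128 = 0.0703125
Since 0.0703125 <= 1, Kraft's inequality IS satisfied.
A prefix code with these lengths CAN exist.

Kraft sum = 0.0703125. Satisfied.


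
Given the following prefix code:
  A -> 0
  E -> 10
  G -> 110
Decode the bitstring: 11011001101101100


Decoding step by step:
Bits 110 -> G
Bits 110 -> G
Bits 0 -> A
Bits 110 -> G
Bits 110 -> G
Bits 110 -> G
Bits 0 -> A


Decoded message: GGAGGGA


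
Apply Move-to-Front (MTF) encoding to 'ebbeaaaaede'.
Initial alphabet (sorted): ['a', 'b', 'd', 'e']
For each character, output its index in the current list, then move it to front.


MTF encoding:
'e': index 3 in ['a', 'b', 'd', 'e'] -> ['e', 'a', 'b', 'd']
'b': index 2 in ['e', 'a', 'b', 'd'] -> ['b', 'e', 'a', 'd']
'b': index 0 in ['b', 'e', 'a', 'd'] -> ['b', 'e', 'a', 'd']
'e': index 1 in ['b', 'e', 'a', 'd'] -> ['e', 'b', 'a', 'd']
'a': index 2 in ['e', 'b', 'a', 'd'] -> ['a', 'e', 'b', 'd']
'a': index 0 in ['a', 'e', 'b', 'd'] -> ['a', 'e', 'b', 'd']
'a': index 0 in ['a', 'e', 'b', 'd'] -> ['a', 'e', 'b', 'd']
'a': index 0 in ['a', 'e', 'b', 'd'] -> ['a', 'e', 'b', 'd']
'e': index 1 in ['a', 'e', 'b', 'd'] -> ['e', 'a', 'b', 'd']
'd': index 3 in ['e', 'a', 'b', 'd'] -> ['d', 'e', 'a', 'b']
'e': index 1 in ['d', 'e', 'a', 'b'] -> ['e', 'd', 'a', 'b']


Output: [3, 2, 0, 1, 2, 0, 0, 0, 1, 3, 1]


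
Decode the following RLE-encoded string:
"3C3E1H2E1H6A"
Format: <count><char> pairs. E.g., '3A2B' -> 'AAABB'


Expanding each <count><char> pair:
  3C -> 'CCC'
  3E -> 'EEE'
  1H -> 'H'
  2E -> 'EE'
  1H -> 'H'
  6A -> 'AAAAAA'

Decoded = CCCEEEHEEHAAAAAA


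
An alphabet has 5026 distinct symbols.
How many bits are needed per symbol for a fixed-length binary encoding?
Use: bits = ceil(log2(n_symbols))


log2(5026) = 12.2952
Bracket: 2^12 = 4096 < 5026 <= 2^13 = 8192
So ceil(log2(5026)) = 13

bits = ceil(log2(5026)) = ceil(12.2952) = 13 bits


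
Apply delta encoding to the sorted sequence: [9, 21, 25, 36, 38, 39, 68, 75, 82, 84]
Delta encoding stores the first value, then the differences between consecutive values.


First value: 9
Deltas:
  21 - 9 = 12
  25 - 21 = 4
  36 - 25 = 11
  38 - 36 = 2
  39 - 38 = 1
  68 - 39 = 29
  75 - 68 = 7
  82 - 75 = 7
  84 - 82 = 2


Delta encoded: [9, 12, 4, 11, 2, 1, 29, 7, 7, 2]


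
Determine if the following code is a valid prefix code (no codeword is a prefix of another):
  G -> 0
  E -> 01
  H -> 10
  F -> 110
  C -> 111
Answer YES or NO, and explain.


Checking each pair (does one codeword prefix another?):
  G='0' vs E='01': prefix -- VIOLATION

NO -- this is NOT a valid prefix code. G (0) is a prefix of E (01).
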